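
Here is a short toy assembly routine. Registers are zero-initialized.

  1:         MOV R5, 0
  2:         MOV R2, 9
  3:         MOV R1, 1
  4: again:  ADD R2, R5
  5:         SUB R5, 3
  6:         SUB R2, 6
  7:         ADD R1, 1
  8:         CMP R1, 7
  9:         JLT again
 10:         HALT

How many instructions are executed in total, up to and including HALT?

40

after MOV R5, 0: R5=0
after MOV R2, 9: R2=9
after MOV R1, 1: R1=1
after ADD R2, R5: R2=9+0=9
after SUB R5, 3: R5=0-3=-3
after SUB R2, 6: R2=9-6=3
after ADD R1, 1: R1=1+1=2
CMP R1, 7  (cmp 2,7)
JLT again: taken
after ADD R2, R5: R2=3+(-3)=0
after SUB R5, 3: R5=(-3)-3=-6
after SUB R2, 6: R2=0-6=-6
after ADD R1, 1: R1=2+1=3
CMP R1, 7  (cmp 3,7)
JLT again: taken
after ADD R2, R5: R2=(-6)+(-6)=-12
after SUB R5, 3: R5=(-6)-3=-9
after SUB R2, 6: R2=(-12)-6=-18
after ADD R1, 1: R1=3+1=4
CMP R1, 7  (cmp 4,7)
JLT again: taken
after ADD R2, R5: R2=(-18)+(-9)=-27
after SUB R5, 3: R5=(-9)-3=-12
after SUB R2, 6: R2=(-27)-6=-33
after ADD R1, 1: R1=4+1=5
CMP R1, 7  (cmp 5,7)
JLT again: taken
after ADD R2, R5: R2=(-33)+(-12)=-45
after SUB R5, 3: R5=(-12)-3=-15
after SUB R2, 6: R2=(-45)-6=-51
after ADD R1, 1: R1=5+1=6
CMP R1, 7  (cmp 6,7)
JLT again: taken
after ADD R2, R5: R2=(-51)+(-15)=-66
after SUB R5, 3: R5=(-15)-3=-18
after SUB R2, 6: R2=(-66)-6=-72
after ADD R1, 1: R1=6+1=7
CMP R1, 7  (cmp 7,7)
JLT again: not taken
halt.
Total executed instructions: 40.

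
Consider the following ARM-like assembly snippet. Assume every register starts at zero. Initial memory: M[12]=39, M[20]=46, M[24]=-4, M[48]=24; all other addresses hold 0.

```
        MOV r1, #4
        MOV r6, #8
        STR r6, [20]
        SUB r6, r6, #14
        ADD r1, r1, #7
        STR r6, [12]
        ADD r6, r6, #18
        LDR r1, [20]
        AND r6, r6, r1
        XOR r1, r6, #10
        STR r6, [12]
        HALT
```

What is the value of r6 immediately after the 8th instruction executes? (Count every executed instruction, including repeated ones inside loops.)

MOV r1, #4 → r1=4
MOV r6, #8 → r6=8
STR r6, [20] → M[20]=8
SUB r6, r6, #14 → r6=8-14=-6
ADD r1, r1, #7 → r1=4+7=11
STR r6, [12] → M[12]=-6
ADD r6, r6, #18 → r6=(-6)+18=12
LDR r1, [20] → r1=M[20]=8
After step 8: r6 = 12.

12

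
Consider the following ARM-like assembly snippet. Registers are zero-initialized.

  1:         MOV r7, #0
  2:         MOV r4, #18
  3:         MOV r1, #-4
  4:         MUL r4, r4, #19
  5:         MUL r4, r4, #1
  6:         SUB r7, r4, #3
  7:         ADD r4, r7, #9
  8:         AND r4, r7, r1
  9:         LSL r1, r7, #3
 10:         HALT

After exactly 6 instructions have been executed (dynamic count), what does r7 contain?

339

r7=0
r4=18
r1=-4
r4=18*19=342
r4=342*1=342
r7=342-3=339
After step 6: r7 = 339.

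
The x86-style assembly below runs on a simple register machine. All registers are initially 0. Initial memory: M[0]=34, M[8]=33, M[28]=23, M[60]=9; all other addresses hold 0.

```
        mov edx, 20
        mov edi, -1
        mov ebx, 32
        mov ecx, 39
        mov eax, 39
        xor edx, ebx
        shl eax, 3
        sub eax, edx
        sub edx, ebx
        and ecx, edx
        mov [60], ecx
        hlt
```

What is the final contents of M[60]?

edx=20
edi=-1
ebx=32
ecx=39
eax=39
edx=20^32=52
eax=39<<3=312
eax=312-52=260
edx=52-32=20
ecx=39&20=4
mov [60], ecx → M[60]=4
halt.

4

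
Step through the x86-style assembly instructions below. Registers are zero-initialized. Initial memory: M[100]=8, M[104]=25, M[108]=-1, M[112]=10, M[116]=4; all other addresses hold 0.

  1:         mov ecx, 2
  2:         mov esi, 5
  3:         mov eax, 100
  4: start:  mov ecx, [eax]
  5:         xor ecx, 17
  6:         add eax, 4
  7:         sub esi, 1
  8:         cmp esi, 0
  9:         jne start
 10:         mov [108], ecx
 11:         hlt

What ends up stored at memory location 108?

21

after mov ecx, 2: ecx=2
after mov esi, 5: esi=5
after mov eax, 100: eax=100
after mov ecx, [eax]: ecx=M[100]=8
after xor ecx, 17: ecx=8^17=25
after add eax, 4: eax=100+4=104
after sub esi, 1: esi=5-1=4
cmp esi, 0  (cmp 4,0)
jne start: taken
after mov ecx, [eax]: ecx=M[104]=25
after xor ecx, 17: ecx=25^17=8
after add eax, 4: eax=104+4=108
after sub esi, 1: esi=4-1=3
cmp esi, 0  (cmp 3,0)
jne start: taken
after mov ecx, [eax]: ecx=M[108]=-1
after xor ecx, 17: ecx=(-1)^17=-18
after add eax, 4: eax=108+4=112
after sub esi, 1: esi=3-1=2
cmp esi, 0  (cmp 2,0)
jne start: taken
after mov ecx, [eax]: ecx=M[112]=10
after xor ecx, 17: ecx=10^17=27
after add eax, 4: eax=112+4=116
after sub esi, 1: esi=2-1=1
cmp esi, 0  (cmp 1,0)
jne start: taken
after mov ecx, [eax]: ecx=M[116]=4
after xor ecx, 17: ecx=4^17=21
after add eax, 4: eax=116+4=120
after sub esi, 1: esi=1-1=0
cmp esi, 0  (cmp 0,0)
jne start: not taken
mov [108], ecx → M[108]=21
halt.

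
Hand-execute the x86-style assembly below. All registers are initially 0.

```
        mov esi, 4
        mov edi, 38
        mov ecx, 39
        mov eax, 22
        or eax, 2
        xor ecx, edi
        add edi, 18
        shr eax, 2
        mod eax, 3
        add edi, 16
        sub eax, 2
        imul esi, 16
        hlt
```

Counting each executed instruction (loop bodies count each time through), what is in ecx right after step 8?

after mov esi, 4: esi=4
after mov edi, 38: edi=38
after mov ecx, 39: ecx=39
after mov eax, 22: eax=22
after or eax, 2: eax=22|2=22
after xor ecx, edi: ecx=39^38=1
after add edi, 18: edi=38+18=56
after shr eax, 2: eax=22>>2=5
After step 8: ecx = 1.

1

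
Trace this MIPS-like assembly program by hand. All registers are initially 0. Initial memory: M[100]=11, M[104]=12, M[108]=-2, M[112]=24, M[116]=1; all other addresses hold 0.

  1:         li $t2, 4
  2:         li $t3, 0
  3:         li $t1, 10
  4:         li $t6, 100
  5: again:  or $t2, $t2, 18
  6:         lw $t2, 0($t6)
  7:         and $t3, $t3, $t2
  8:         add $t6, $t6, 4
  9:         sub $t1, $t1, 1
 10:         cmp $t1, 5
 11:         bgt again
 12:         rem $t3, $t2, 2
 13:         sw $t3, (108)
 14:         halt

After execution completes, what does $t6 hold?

120

$t2=4
$t3=0
$t1=10
$t6=100
$t2=4|18=22
$t2=M[100]=11
$t3=0&11=0
$t6=100+4=104
$t1=10-1=9
cmp $t1, 5  (cmp 9,5)
bgt again: taken
$t2=11|18=27
$t2=M[104]=12
$t3=0&12=0
$t6=104+4=108
$t1=9-1=8
cmp $t1, 5  (cmp 8,5)
bgt again: taken
$t2=12|18=30
$t2=M[108]=-2
$t3=0&(-2)=0
$t6=108+4=112
$t1=8-1=7
cmp $t1, 5  (cmp 7,5)
bgt again: taken
$t2=(-2)|18=-2
$t2=M[112]=24
$t3=0&24=0
$t6=112+4=116
$t1=7-1=6
cmp $t1, 5  (cmp 6,5)
bgt again: taken
$t2=24|18=26
$t2=M[116]=1
$t3=0&1=0
$t6=116+4=120
$t1=6-1=5
cmp $t1, 5  (cmp 5,5)
bgt again: not taken
$t3=1%2=1
sw $t3, (108) → M[108]=1
halt.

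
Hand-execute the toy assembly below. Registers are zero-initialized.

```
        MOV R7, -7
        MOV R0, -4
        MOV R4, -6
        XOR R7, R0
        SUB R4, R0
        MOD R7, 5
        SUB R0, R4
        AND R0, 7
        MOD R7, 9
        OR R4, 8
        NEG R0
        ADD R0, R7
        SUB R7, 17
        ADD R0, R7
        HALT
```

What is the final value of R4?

after MOV R7, -7: R7=-7
after MOV R0, -4: R0=-4
after MOV R4, -6: R4=-6
after XOR R7, R0: R7=(-7)^(-4)=5
after SUB R4, R0: R4=(-6)-(-4)=-2
after MOD R7, 5: R7=5%5=0
after SUB R0, R4: R0=(-4)-(-2)=-2
after AND R0, 7: R0=(-2)&7=6
after MOD R7, 9: R7=0%9=0
after OR R4, 8: R4=(-2)|8=-2
after NEG R0: R0=-(6)=-6
after ADD R0, R7: R0=(-6)+0=-6
after SUB R7, 17: R7=0-17=-17
after ADD R0, R7: R0=(-6)+(-17)=-23
halt.

-2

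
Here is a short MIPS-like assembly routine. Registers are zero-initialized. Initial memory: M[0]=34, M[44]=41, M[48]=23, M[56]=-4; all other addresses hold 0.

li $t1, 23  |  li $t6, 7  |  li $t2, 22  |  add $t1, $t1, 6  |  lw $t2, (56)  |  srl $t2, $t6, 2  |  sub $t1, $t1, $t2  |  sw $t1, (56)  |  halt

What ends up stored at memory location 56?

28

li $t1, 23 → $t1=23
li $t6, 7 → $t6=7
li $t2, 22 → $t2=22
add $t1, $t1, 6 → $t1=23+6=29
lw $t2, (56) → $t2=M[56]=-4
srl $t2, $t6, 2 → $t2=7>>2=1
sub $t1, $t1, $t2 → $t1=29-1=28
sw $t1, (56) → M[56]=28
halt.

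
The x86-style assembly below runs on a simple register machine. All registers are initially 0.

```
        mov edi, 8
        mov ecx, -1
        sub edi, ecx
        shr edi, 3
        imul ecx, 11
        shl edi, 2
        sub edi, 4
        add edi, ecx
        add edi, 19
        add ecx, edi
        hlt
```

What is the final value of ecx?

edi=8
ecx=-1
edi=8-(-1)=9
edi=9>>3=1
ecx=(-1)*11=-11
edi=1<<2=4
edi=4-4=0
edi=0+(-11)=-11
edi=(-11)+19=8
ecx=(-11)+8=-3
halt.

-3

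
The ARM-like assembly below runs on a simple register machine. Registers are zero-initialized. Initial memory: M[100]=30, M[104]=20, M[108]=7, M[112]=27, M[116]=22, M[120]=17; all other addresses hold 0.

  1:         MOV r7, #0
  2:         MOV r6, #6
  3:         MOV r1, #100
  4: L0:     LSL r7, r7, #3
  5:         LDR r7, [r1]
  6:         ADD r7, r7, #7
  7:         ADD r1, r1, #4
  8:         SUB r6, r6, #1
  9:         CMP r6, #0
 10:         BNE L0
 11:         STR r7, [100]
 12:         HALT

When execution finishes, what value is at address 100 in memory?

24

r7=0
r6=6
r1=100
r7=0<<3=0
r7=M[100]=30
r7=30+7=37
r1=100+4=104
r6=6-1=5
CMP r6, #0  (cmp 5,0)
BNE L0: taken
r7=37<<3=296
r7=M[104]=20
r7=20+7=27
r1=104+4=108
r6=5-1=4
CMP r6, #0  (cmp 4,0)
BNE L0: taken
r7=27<<3=216
r7=M[108]=7
r7=7+7=14
r1=108+4=112
r6=4-1=3
CMP r6, #0  (cmp 3,0)
BNE L0: taken
r7=14<<3=112
r7=M[112]=27
r7=27+7=34
r1=112+4=116
r6=3-1=2
CMP r6, #0  (cmp 2,0)
BNE L0: taken
r7=34<<3=272
r7=M[116]=22
r7=22+7=29
r1=116+4=120
r6=2-1=1
CMP r6, #0  (cmp 1,0)
BNE L0: taken
r7=29<<3=232
r7=M[120]=17
r7=17+7=24
r1=120+4=124
r6=1-1=0
CMP r6, #0  (cmp 0,0)
BNE L0: not taken
STR r7, [100] → M[100]=24
halt.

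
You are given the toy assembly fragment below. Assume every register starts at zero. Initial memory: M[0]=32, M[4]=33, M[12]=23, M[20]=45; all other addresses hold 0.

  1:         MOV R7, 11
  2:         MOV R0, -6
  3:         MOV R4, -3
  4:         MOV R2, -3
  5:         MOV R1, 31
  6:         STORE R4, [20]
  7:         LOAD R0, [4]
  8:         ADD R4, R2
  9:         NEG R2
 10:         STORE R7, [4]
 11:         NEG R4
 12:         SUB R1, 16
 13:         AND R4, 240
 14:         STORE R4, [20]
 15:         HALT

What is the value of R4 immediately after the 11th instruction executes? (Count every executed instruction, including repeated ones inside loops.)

MOV R7, 11 → R7=11
MOV R0, -6 → R0=-6
MOV R4, -3 → R4=-3
MOV R2, -3 → R2=-3
MOV R1, 31 → R1=31
STORE R4, [20] → M[20]=-3
LOAD R0, [4] → R0=M[4]=33
ADD R4, R2 → R4=(-3)+(-3)=-6
NEG R2 → R2=-(-3)=3
STORE R7, [4] → M[4]=11
NEG R4 → R4=-(-6)=6
After step 11: R4 = 6.

6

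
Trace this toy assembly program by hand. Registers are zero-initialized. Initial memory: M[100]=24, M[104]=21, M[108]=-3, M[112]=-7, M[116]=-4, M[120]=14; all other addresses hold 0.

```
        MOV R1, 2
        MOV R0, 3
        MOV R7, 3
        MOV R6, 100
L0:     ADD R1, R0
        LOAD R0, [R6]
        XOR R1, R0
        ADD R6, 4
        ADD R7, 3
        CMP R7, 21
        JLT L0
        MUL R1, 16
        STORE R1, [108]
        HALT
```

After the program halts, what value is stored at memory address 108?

MOV R1, 2 → R1=2
MOV R0, 3 → R0=3
MOV R7, 3 → R7=3
MOV R6, 100 → R6=100
ADD R1, R0 → R1=2+3=5
LOAD R0, [R6] → R0=M[100]=24
XOR R1, R0 → R1=5^24=29
ADD R6, 4 → R6=100+4=104
ADD R7, 3 → R7=3+3=6
CMP R7, 21  (cmp 6,21)
JLT L0: taken
ADD R1, R0 → R1=29+24=53
LOAD R0, [R6] → R0=M[104]=21
XOR R1, R0 → R1=53^21=32
ADD R6, 4 → R6=104+4=108
ADD R7, 3 → R7=6+3=9
CMP R7, 21  (cmp 9,21)
JLT L0: taken
ADD R1, R0 → R1=32+21=53
LOAD R0, [R6] → R0=M[108]=-3
XOR R1, R0 → R1=53^(-3)=-56
ADD R6, 4 → R6=108+4=112
ADD R7, 3 → R7=9+3=12
CMP R7, 21  (cmp 12,21)
JLT L0: taken
ADD R1, R0 → R1=(-56)+(-3)=-59
LOAD R0, [R6] → R0=M[112]=-7
XOR R1, R0 → R1=(-59)^(-7)=60
ADD R6, 4 → R6=112+4=116
ADD R7, 3 → R7=12+3=15
CMP R7, 21  (cmp 15,21)
JLT L0: taken
ADD R1, R0 → R1=60+(-7)=53
LOAD R0, [R6] → R0=M[116]=-4
XOR R1, R0 → R1=53^(-4)=-55
ADD R6, 4 → R6=116+4=120
ADD R7, 3 → R7=15+3=18
CMP R7, 21  (cmp 18,21)
JLT L0: taken
ADD R1, R0 → R1=(-55)+(-4)=-59
LOAD R0, [R6] → R0=M[120]=14
XOR R1, R0 → R1=(-59)^14=-53
ADD R6, 4 → R6=120+4=124
ADD R7, 3 → R7=18+3=21
CMP R7, 21  (cmp 21,21)
JLT L0: not taken
MUL R1, 16 → R1=(-53)*16=-848
STORE R1, [108] → M[108]=-848
halt.

-848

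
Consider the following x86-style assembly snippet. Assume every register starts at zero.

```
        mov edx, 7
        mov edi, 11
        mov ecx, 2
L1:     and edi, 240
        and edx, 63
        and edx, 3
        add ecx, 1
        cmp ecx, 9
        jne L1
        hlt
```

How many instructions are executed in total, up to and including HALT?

46

edx=7
edi=11
ecx=2
edi=11&240=0
edx=7&63=7
edx=7&3=3
ecx=2+1=3
cmp ecx, 9  (cmp 3,9)
jne L1: taken
edi=0&240=0
edx=3&63=3
edx=3&3=3
ecx=3+1=4
cmp ecx, 9  (cmp 4,9)
jne L1: taken
edi=0&240=0
edx=3&63=3
edx=3&3=3
ecx=4+1=5
cmp ecx, 9  (cmp 5,9)
jne L1: taken
edi=0&240=0
edx=3&63=3
edx=3&3=3
ecx=5+1=6
cmp ecx, 9  (cmp 6,9)
jne L1: taken
edi=0&240=0
edx=3&63=3
edx=3&3=3
ecx=6+1=7
cmp ecx, 9  (cmp 7,9)
jne L1: taken
edi=0&240=0
edx=3&63=3
edx=3&3=3
ecx=7+1=8
cmp ecx, 9  (cmp 8,9)
jne L1: taken
edi=0&240=0
edx=3&63=3
edx=3&3=3
ecx=8+1=9
cmp ecx, 9  (cmp 9,9)
jne L1: not taken
halt.
Total executed instructions: 46.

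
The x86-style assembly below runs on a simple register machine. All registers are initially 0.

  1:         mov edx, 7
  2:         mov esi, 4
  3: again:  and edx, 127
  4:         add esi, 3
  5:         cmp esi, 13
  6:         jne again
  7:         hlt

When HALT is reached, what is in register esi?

after mov edx, 7: edx=7
after mov esi, 4: esi=4
after and edx, 127: edx=7&127=7
after add esi, 3: esi=4+3=7
cmp esi, 13  (cmp 7,13)
jne again: taken
after and edx, 127: edx=7&127=7
after add esi, 3: esi=7+3=10
cmp esi, 13  (cmp 10,13)
jne again: taken
after and edx, 127: edx=7&127=7
after add esi, 3: esi=10+3=13
cmp esi, 13  (cmp 13,13)
jne again: not taken
halt.

13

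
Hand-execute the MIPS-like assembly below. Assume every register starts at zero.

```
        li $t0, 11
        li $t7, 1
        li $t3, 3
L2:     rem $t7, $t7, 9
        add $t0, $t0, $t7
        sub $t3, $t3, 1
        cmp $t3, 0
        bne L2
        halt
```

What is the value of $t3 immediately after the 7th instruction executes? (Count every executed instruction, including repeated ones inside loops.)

$t0=11
$t7=1
$t3=3
$t7=1%9=1
$t0=11+1=12
$t3=3-1=2
cmp $t3, 0  (cmp 2,0)
After step 7: $t3 = 2.

2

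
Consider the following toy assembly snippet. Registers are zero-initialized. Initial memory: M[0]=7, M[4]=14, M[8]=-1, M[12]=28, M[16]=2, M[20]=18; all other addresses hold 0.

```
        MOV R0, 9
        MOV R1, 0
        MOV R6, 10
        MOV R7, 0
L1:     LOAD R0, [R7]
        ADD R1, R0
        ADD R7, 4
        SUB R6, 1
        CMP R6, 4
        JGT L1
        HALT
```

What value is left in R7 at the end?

R0=9
R1=0
R6=10
R7=0
R0=M[0]=7
R1=0+7=7
R7=0+4=4
R6=10-1=9
CMP R6, 4  (cmp 9,4)
JGT L1: taken
R0=M[4]=14
R1=7+14=21
R7=4+4=8
R6=9-1=8
CMP R6, 4  (cmp 8,4)
JGT L1: taken
R0=M[8]=-1
R1=21+(-1)=20
R7=8+4=12
R6=8-1=7
CMP R6, 4  (cmp 7,4)
JGT L1: taken
R0=M[12]=28
R1=20+28=48
R7=12+4=16
R6=7-1=6
CMP R6, 4  (cmp 6,4)
JGT L1: taken
R0=M[16]=2
R1=48+2=50
R7=16+4=20
R6=6-1=5
CMP R6, 4  (cmp 5,4)
JGT L1: taken
R0=M[20]=18
R1=50+18=68
R7=20+4=24
R6=5-1=4
CMP R6, 4  (cmp 4,4)
JGT L1: not taken
halt.

24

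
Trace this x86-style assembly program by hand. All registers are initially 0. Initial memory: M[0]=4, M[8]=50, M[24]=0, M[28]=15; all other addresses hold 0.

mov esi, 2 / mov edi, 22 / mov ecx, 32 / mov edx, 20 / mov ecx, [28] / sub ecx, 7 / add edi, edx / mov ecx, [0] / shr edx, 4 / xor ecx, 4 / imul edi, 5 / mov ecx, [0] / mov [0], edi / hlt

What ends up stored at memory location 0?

210

mov esi, 2 → esi=2
mov edi, 22 → edi=22
mov ecx, 32 → ecx=32
mov edx, 20 → edx=20
mov ecx, [28] → ecx=M[28]=15
sub ecx, 7 → ecx=15-7=8
add edi, edx → edi=22+20=42
mov ecx, [0] → ecx=M[0]=4
shr edx, 4 → edx=20>>4=1
xor ecx, 4 → ecx=4^4=0
imul edi, 5 → edi=42*5=210
mov ecx, [0] → ecx=M[0]=4
mov [0], edi → M[0]=210
halt.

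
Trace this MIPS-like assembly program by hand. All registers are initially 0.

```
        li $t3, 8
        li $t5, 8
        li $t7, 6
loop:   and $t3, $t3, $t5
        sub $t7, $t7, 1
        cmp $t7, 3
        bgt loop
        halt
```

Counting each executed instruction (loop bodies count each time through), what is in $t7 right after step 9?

4

li $t3, 8 → $t3=8
li $t5, 8 → $t5=8
li $t7, 6 → $t7=6
and $t3, $t3, $t5 → $t3=8&8=8
sub $t7, $t7, 1 → $t7=6-1=5
cmp $t7, 3  (cmp 5,3)
bgt loop: taken
and $t3, $t3, $t5 → $t3=8&8=8
sub $t7, $t7, 1 → $t7=5-1=4
After step 9: $t7 = 4.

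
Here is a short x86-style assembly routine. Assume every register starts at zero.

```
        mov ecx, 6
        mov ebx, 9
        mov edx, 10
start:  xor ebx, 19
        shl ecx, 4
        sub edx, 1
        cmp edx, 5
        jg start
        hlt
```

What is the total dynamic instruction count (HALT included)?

ecx=6
ebx=9
edx=10
ebx=9^19=26
ecx=6<<4=96
edx=10-1=9
cmp edx, 5  (cmp 9,5)
jg start: taken
ebx=26^19=9
ecx=96<<4=1536
edx=9-1=8
cmp edx, 5  (cmp 8,5)
jg start: taken
ebx=9^19=26
ecx=1536<<4=24576
edx=8-1=7
cmp edx, 5  (cmp 7,5)
jg start: taken
ebx=26^19=9
ecx=24576<<4=393216
edx=7-1=6
cmp edx, 5  (cmp 6,5)
jg start: taken
ebx=9^19=26
ecx=393216<<4=6291456
edx=6-1=5
cmp edx, 5  (cmp 5,5)
jg start: not taken
halt.
Total executed instructions: 29.

29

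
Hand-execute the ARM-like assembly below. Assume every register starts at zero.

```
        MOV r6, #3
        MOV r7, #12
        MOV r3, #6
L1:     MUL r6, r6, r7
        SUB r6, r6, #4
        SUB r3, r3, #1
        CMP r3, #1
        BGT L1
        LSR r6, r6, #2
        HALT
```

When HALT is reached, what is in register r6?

164003

r6=3
r7=12
r3=6
r6=3*12=36
r6=36-4=32
r3=6-1=5
CMP r3, #1  (cmp 5,1)
BGT L1: taken
r6=32*12=384
r6=384-4=380
r3=5-1=4
CMP r3, #1  (cmp 4,1)
BGT L1: taken
r6=380*12=4560
r6=4560-4=4556
r3=4-1=3
CMP r3, #1  (cmp 3,1)
BGT L1: taken
r6=4556*12=54672
r6=54672-4=54668
r3=3-1=2
CMP r3, #1  (cmp 2,1)
BGT L1: taken
r6=54668*12=656016
r6=656016-4=656012
r3=2-1=1
CMP r3, #1  (cmp 1,1)
BGT L1: not taken
r6=656012>>2=164003
halt.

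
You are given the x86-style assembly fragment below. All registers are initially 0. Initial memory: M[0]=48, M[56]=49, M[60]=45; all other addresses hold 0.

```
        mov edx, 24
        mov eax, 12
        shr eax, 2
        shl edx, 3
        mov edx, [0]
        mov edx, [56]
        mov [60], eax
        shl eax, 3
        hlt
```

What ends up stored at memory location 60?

3

after mov edx, 24: edx=24
after mov eax, 12: eax=12
after shr eax, 2: eax=12>>2=3
after shl edx, 3: edx=24<<3=192
after mov edx, [0]: edx=M[0]=48
after mov edx, [56]: edx=M[56]=49
mov [60], eax → M[60]=3
after shl eax, 3: eax=3<<3=24
halt.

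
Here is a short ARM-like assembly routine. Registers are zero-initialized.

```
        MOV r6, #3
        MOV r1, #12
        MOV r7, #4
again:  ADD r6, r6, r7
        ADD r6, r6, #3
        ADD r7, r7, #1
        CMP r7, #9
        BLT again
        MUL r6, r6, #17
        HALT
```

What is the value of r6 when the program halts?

816

after MOV r6, #3: r6=3
after MOV r1, #12: r1=12
after MOV r7, #4: r7=4
after ADD r6, r6, r7: r6=3+4=7
after ADD r6, r6, #3: r6=7+3=10
after ADD r7, r7, #1: r7=4+1=5
CMP r7, #9  (cmp 5,9)
BLT again: taken
after ADD r6, r6, r7: r6=10+5=15
after ADD r6, r6, #3: r6=15+3=18
after ADD r7, r7, #1: r7=5+1=6
CMP r7, #9  (cmp 6,9)
BLT again: taken
after ADD r6, r6, r7: r6=18+6=24
after ADD r6, r6, #3: r6=24+3=27
after ADD r7, r7, #1: r7=6+1=7
CMP r7, #9  (cmp 7,9)
BLT again: taken
after ADD r6, r6, r7: r6=27+7=34
after ADD r6, r6, #3: r6=34+3=37
after ADD r7, r7, #1: r7=7+1=8
CMP r7, #9  (cmp 8,9)
BLT again: taken
after ADD r6, r6, r7: r6=37+8=45
after ADD r6, r6, #3: r6=45+3=48
after ADD r7, r7, #1: r7=8+1=9
CMP r7, #9  (cmp 9,9)
BLT again: not taken
after MUL r6, r6, #17: r6=48*17=816
halt.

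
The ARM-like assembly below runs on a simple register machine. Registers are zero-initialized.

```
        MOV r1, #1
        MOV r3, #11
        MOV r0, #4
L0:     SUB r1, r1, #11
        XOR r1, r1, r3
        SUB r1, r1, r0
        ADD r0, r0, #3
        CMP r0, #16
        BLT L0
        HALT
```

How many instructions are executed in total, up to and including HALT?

28

after MOV r1, #1: r1=1
after MOV r3, #11: r3=11
after MOV r0, #4: r0=4
after SUB r1, r1, #11: r1=1-11=-10
after XOR r1, r1, r3: r1=(-10)^11=-3
after SUB r1, r1, r0: r1=(-3)-4=-7
after ADD r0, r0, #3: r0=4+3=7
CMP r0, #16  (cmp 7,16)
BLT L0: taken
after SUB r1, r1, #11: r1=(-7)-11=-18
after XOR r1, r1, r3: r1=(-18)^11=-27
after SUB r1, r1, r0: r1=(-27)-7=-34
after ADD r0, r0, #3: r0=7+3=10
CMP r0, #16  (cmp 10,16)
BLT L0: taken
after SUB r1, r1, #11: r1=(-34)-11=-45
after XOR r1, r1, r3: r1=(-45)^11=-40
after SUB r1, r1, r0: r1=(-40)-10=-50
after ADD r0, r0, #3: r0=10+3=13
CMP r0, #16  (cmp 13,16)
BLT L0: taken
after SUB r1, r1, #11: r1=(-50)-11=-61
after XOR r1, r1, r3: r1=(-61)^11=-56
after SUB r1, r1, r0: r1=(-56)-13=-69
after ADD r0, r0, #3: r0=13+3=16
CMP r0, #16  (cmp 16,16)
BLT L0: not taken
halt.
Total executed instructions: 28.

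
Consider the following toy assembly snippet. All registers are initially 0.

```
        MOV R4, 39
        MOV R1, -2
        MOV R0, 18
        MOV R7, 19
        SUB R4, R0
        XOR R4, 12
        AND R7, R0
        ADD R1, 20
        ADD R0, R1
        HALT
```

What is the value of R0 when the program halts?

MOV R4, 39 → R4=39
MOV R1, -2 → R1=-2
MOV R0, 18 → R0=18
MOV R7, 19 → R7=19
SUB R4, R0 → R4=39-18=21
XOR R4, 12 → R4=21^12=25
AND R7, R0 → R7=19&18=18
ADD R1, 20 → R1=(-2)+20=18
ADD R0, R1 → R0=18+18=36
halt.

36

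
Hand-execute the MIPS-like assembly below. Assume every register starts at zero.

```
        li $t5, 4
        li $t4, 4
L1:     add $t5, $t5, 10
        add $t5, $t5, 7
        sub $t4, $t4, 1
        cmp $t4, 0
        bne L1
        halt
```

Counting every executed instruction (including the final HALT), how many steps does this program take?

li $t5, 4 → $t5=4
li $t4, 4 → $t4=4
add $t5, $t5, 10 → $t5=4+10=14
add $t5, $t5, 7 → $t5=14+7=21
sub $t4, $t4, 1 → $t4=4-1=3
cmp $t4, 0  (cmp 3,0)
bne L1: taken
add $t5, $t5, 10 → $t5=21+10=31
add $t5, $t5, 7 → $t5=31+7=38
sub $t4, $t4, 1 → $t4=3-1=2
cmp $t4, 0  (cmp 2,0)
bne L1: taken
add $t5, $t5, 10 → $t5=38+10=48
add $t5, $t5, 7 → $t5=48+7=55
sub $t4, $t4, 1 → $t4=2-1=1
cmp $t4, 0  (cmp 1,0)
bne L1: taken
add $t5, $t5, 10 → $t5=55+10=65
add $t5, $t5, 7 → $t5=65+7=72
sub $t4, $t4, 1 → $t4=1-1=0
cmp $t4, 0  (cmp 0,0)
bne L1: not taken
halt.
Total executed instructions: 23.

23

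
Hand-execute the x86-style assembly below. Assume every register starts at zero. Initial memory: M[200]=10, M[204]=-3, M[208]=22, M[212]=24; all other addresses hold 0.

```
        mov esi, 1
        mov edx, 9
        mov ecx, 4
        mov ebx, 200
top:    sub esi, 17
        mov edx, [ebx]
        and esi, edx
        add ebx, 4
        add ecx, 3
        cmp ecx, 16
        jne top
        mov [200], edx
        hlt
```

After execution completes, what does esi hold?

after mov esi, 1: esi=1
after mov edx, 9: edx=9
after mov ecx, 4: ecx=4
after mov ebx, 200: ebx=200
after sub esi, 17: esi=1-17=-16
after mov edx, [ebx]: edx=M[200]=10
after and esi, edx: esi=(-16)&10=0
after add ebx, 4: ebx=200+4=204
after add ecx, 3: ecx=4+3=7
cmp ecx, 16  (cmp 7,16)
jne top: taken
after sub esi, 17: esi=0-17=-17
after mov edx, [ebx]: edx=M[204]=-3
after and esi, edx: esi=(-17)&(-3)=-19
after add ebx, 4: ebx=204+4=208
after add ecx, 3: ecx=7+3=10
cmp ecx, 16  (cmp 10,16)
jne top: taken
after sub esi, 17: esi=(-19)-17=-36
after mov edx, [ebx]: edx=M[208]=22
after and esi, edx: esi=(-36)&22=20
after add ebx, 4: ebx=208+4=212
after add ecx, 3: ecx=10+3=13
cmp ecx, 16  (cmp 13,16)
jne top: taken
after sub esi, 17: esi=20-17=3
after mov edx, [ebx]: edx=M[212]=24
after and esi, edx: esi=3&24=0
after add ebx, 4: ebx=212+4=216
after add ecx, 3: ecx=13+3=16
cmp ecx, 16  (cmp 16,16)
jne top: not taken
mov [200], edx → M[200]=24
halt.

0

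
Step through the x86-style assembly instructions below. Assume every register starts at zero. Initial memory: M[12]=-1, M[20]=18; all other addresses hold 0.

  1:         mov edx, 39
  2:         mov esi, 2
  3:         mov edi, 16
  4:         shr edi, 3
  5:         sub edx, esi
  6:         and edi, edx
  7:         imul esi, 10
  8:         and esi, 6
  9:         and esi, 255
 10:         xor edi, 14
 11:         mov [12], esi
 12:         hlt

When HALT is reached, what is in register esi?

edx=39
esi=2
edi=16
edi=16>>3=2
edx=39-2=37
edi=2&37=0
esi=2*10=20
esi=20&6=4
esi=4&255=4
edi=0^14=14
mov [12], esi → M[12]=4
halt.

4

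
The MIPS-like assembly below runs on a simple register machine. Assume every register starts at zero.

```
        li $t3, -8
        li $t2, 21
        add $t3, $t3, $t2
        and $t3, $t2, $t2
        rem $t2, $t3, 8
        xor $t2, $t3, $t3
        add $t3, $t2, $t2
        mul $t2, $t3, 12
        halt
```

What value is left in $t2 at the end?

0

li $t3, -8 → $t3=-8
li $t2, 21 → $t2=21
add $t3, $t3, $t2 → $t3=(-8)+21=13
and $t3, $t2, $t2 → $t3=21&21=21
rem $t2, $t3, 8 → $t2=21%8=5
xor $t2, $t3, $t3 → $t2=21^21=0
add $t3, $t2, $t2 → $t3=0+0=0
mul $t2, $t3, 12 → $t2=0*12=0
halt.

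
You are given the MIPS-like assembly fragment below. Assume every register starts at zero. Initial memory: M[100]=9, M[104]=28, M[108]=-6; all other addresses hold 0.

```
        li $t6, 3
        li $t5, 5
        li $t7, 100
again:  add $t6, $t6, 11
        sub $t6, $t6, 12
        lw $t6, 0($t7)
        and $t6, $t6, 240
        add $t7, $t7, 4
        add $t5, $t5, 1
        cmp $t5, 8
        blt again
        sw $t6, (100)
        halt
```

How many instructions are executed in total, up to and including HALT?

29

$t6=3
$t5=5
$t7=100
$t6=3+11=14
$t6=14-12=2
$t6=M[100]=9
$t6=9&240=0
$t7=100+4=104
$t5=5+1=6
cmp $t5, 8  (cmp 6,8)
blt again: taken
$t6=0+11=11
$t6=11-12=-1
$t6=M[104]=28
$t6=28&240=16
$t7=104+4=108
$t5=6+1=7
cmp $t5, 8  (cmp 7,8)
blt again: taken
$t6=16+11=27
$t6=27-12=15
$t6=M[108]=-6
$t6=(-6)&240=240
$t7=108+4=112
$t5=7+1=8
cmp $t5, 8  (cmp 8,8)
blt again: not taken
sw $t6, (100) → M[100]=240
halt.
Total executed instructions: 29.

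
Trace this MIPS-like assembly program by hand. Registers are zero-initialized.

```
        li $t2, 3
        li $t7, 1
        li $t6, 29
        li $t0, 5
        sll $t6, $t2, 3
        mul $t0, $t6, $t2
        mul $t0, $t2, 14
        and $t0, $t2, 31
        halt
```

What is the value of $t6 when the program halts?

li $t2, 3 → $t2=3
li $t7, 1 → $t7=1
li $t6, 29 → $t6=29
li $t0, 5 → $t0=5
sll $t6, $t2, 3 → $t6=3<<3=24
mul $t0, $t6, $t2 → $t0=24*3=72
mul $t0, $t2, 14 → $t0=3*14=42
and $t0, $t2, 31 → $t0=3&31=3
halt.

24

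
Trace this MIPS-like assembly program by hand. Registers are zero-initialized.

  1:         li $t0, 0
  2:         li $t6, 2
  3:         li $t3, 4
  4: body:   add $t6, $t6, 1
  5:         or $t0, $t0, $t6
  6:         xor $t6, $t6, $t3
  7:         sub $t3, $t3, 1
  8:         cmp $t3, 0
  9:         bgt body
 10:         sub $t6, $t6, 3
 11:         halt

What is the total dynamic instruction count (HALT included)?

29

li $t0, 0 → $t0=0
li $t6, 2 → $t6=2
li $t3, 4 → $t3=4
add $t6, $t6, 1 → $t6=2+1=3
or $t0, $t0, $t6 → $t0=0|3=3
xor $t6, $t6, $t3 → $t6=3^4=7
sub $t3, $t3, 1 → $t3=4-1=3
cmp $t3, 0  (cmp 3,0)
bgt body: taken
add $t6, $t6, 1 → $t6=7+1=8
or $t0, $t0, $t6 → $t0=3|8=11
xor $t6, $t6, $t3 → $t6=8^3=11
sub $t3, $t3, 1 → $t3=3-1=2
cmp $t3, 0  (cmp 2,0)
bgt body: taken
add $t6, $t6, 1 → $t6=11+1=12
or $t0, $t0, $t6 → $t0=11|12=15
xor $t6, $t6, $t3 → $t6=12^2=14
sub $t3, $t3, 1 → $t3=2-1=1
cmp $t3, 0  (cmp 1,0)
bgt body: taken
add $t6, $t6, 1 → $t6=14+1=15
or $t0, $t0, $t6 → $t0=15|15=15
xor $t6, $t6, $t3 → $t6=15^1=14
sub $t3, $t3, 1 → $t3=1-1=0
cmp $t3, 0  (cmp 0,0)
bgt body: not taken
sub $t6, $t6, 3 → $t6=14-3=11
halt.
Total executed instructions: 29.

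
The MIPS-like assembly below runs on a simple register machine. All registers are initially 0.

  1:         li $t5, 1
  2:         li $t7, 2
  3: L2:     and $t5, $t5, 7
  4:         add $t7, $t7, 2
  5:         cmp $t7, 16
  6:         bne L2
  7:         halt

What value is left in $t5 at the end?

1

after li $t5, 1: $t5=1
after li $t7, 2: $t7=2
after and $t5, $t5, 7: $t5=1&7=1
after add $t7, $t7, 2: $t7=2+2=4
cmp $t7, 16  (cmp 4,16)
bne L2: taken
after and $t5, $t5, 7: $t5=1&7=1
after add $t7, $t7, 2: $t7=4+2=6
cmp $t7, 16  (cmp 6,16)
bne L2: taken
after and $t5, $t5, 7: $t5=1&7=1
after add $t7, $t7, 2: $t7=6+2=8
cmp $t7, 16  (cmp 8,16)
bne L2: taken
after and $t5, $t5, 7: $t5=1&7=1
after add $t7, $t7, 2: $t7=8+2=10
cmp $t7, 16  (cmp 10,16)
bne L2: taken
after and $t5, $t5, 7: $t5=1&7=1
after add $t7, $t7, 2: $t7=10+2=12
cmp $t7, 16  (cmp 12,16)
bne L2: taken
after and $t5, $t5, 7: $t5=1&7=1
after add $t7, $t7, 2: $t7=12+2=14
cmp $t7, 16  (cmp 14,16)
bne L2: taken
after and $t5, $t5, 7: $t5=1&7=1
after add $t7, $t7, 2: $t7=14+2=16
cmp $t7, 16  (cmp 16,16)
bne L2: not taken
halt.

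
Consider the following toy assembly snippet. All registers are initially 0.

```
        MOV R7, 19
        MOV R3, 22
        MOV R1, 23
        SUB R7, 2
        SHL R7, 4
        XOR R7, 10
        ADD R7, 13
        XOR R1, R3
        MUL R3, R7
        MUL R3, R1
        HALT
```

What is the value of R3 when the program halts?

6490

R7=19
R3=22
R1=23
R7=19-2=17
R7=17<<4=272
R7=272^10=282
R7=282+13=295
R1=23^22=1
R3=22*295=6490
R3=6490*1=6490
halt.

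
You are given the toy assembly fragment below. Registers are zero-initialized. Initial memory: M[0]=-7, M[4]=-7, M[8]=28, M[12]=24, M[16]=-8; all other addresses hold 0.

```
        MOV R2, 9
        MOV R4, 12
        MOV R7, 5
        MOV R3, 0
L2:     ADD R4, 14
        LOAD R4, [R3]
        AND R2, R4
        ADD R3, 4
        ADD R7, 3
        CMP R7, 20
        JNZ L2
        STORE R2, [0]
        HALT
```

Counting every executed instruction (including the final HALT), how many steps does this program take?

41

MOV R2, 9 → R2=9
MOV R4, 12 → R4=12
MOV R7, 5 → R7=5
MOV R3, 0 → R3=0
ADD R4, 14 → R4=12+14=26
LOAD R4, [R3] → R4=M[0]=-7
AND R2, R4 → R2=9&(-7)=9
ADD R3, 4 → R3=0+4=4
ADD R7, 3 → R7=5+3=8
CMP R7, 20  (cmp 8,20)
JNZ L2: taken
ADD R4, 14 → R4=(-7)+14=7
LOAD R4, [R3] → R4=M[4]=-7
AND R2, R4 → R2=9&(-7)=9
ADD R3, 4 → R3=4+4=8
ADD R7, 3 → R7=8+3=11
CMP R7, 20  (cmp 11,20)
JNZ L2: taken
ADD R4, 14 → R4=(-7)+14=7
LOAD R4, [R3] → R4=M[8]=28
AND R2, R4 → R2=9&28=8
ADD R3, 4 → R3=8+4=12
ADD R7, 3 → R7=11+3=14
CMP R7, 20  (cmp 14,20)
JNZ L2: taken
ADD R4, 14 → R4=28+14=42
LOAD R4, [R3] → R4=M[12]=24
AND R2, R4 → R2=8&24=8
ADD R3, 4 → R3=12+4=16
ADD R7, 3 → R7=14+3=17
CMP R7, 20  (cmp 17,20)
JNZ L2: taken
ADD R4, 14 → R4=24+14=38
LOAD R4, [R3] → R4=M[16]=-8
AND R2, R4 → R2=8&(-8)=8
ADD R3, 4 → R3=16+4=20
ADD R7, 3 → R7=17+3=20
CMP R7, 20  (cmp 20,20)
JNZ L2: not taken
STORE R2, [0] → M[0]=8
halt.
Total executed instructions: 41.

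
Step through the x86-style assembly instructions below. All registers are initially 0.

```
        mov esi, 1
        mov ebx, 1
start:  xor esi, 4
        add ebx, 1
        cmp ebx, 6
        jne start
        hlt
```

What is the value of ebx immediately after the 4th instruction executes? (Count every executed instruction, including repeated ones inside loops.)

2

mov esi, 1 → esi=1
mov ebx, 1 → ebx=1
xor esi, 4 → esi=1^4=5
add ebx, 1 → ebx=1+1=2
After step 4: ebx = 2.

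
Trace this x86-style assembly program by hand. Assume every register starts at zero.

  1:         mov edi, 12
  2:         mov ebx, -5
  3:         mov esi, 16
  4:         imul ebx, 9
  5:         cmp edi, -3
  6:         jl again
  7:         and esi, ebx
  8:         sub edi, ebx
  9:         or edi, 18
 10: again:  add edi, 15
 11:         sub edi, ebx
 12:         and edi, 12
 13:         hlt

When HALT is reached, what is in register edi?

4

edi=12
ebx=-5
esi=16
ebx=(-5)*9=-45
cmp edi, -3  (cmp 12,-3)
jl again: not taken
esi=16&(-45)=16
edi=12-(-45)=57
edi=57|18=59
edi=59+15=74
edi=74-(-45)=119
edi=119&12=4
halt.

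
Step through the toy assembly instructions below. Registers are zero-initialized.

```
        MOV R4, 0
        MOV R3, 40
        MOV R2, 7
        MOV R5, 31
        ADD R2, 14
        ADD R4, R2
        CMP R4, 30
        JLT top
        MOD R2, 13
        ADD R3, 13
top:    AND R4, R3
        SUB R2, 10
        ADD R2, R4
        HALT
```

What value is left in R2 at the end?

11

after MOV R4, 0: R4=0
after MOV R3, 40: R3=40
after MOV R2, 7: R2=7
after MOV R5, 31: R5=31
after ADD R2, 14: R2=7+14=21
after ADD R4, R2: R4=0+21=21
CMP R4, 30  (cmp 21,30)
JLT top: taken
after AND R4, R3: R4=21&40=0
after SUB R2, 10: R2=21-10=11
after ADD R2, R4: R2=11+0=11
halt.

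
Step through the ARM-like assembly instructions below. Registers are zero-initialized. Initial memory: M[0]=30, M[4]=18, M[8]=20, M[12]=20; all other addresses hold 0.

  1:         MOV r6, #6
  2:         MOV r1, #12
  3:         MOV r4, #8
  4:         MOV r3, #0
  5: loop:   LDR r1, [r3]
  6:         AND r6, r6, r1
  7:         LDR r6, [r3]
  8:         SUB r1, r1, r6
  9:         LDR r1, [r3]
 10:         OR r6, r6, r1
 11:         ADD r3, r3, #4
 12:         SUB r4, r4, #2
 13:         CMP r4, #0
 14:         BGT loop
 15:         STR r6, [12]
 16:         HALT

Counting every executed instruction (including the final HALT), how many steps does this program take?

46

after MOV r6, #6: r6=6
after MOV r1, #12: r1=12
after MOV r4, #8: r4=8
after MOV r3, #0: r3=0
after LDR r1, [r3]: r1=M[0]=30
after AND r6, r6, r1: r6=6&30=6
after LDR r6, [r3]: r6=M[0]=30
after SUB r1, r1, r6: r1=30-30=0
after LDR r1, [r3]: r1=M[0]=30
after OR r6, r6, r1: r6=30|30=30
after ADD r3, r3, #4: r3=0+4=4
after SUB r4, r4, #2: r4=8-2=6
CMP r4, #0  (cmp 6,0)
BGT loop: taken
after LDR r1, [r3]: r1=M[4]=18
after AND r6, r6, r1: r6=30&18=18
after LDR r6, [r3]: r6=M[4]=18
after SUB r1, r1, r6: r1=18-18=0
after LDR r1, [r3]: r1=M[4]=18
after OR r6, r6, r1: r6=18|18=18
after ADD r3, r3, #4: r3=4+4=8
after SUB r4, r4, #2: r4=6-2=4
CMP r4, #0  (cmp 4,0)
BGT loop: taken
after LDR r1, [r3]: r1=M[8]=20
after AND r6, r6, r1: r6=18&20=16
after LDR r6, [r3]: r6=M[8]=20
after SUB r1, r1, r6: r1=20-20=0
after LDR r1, [r3]: r1=M[8]=20
after OR r6, r6, r1: r6=20|20=20
after ADD r3, r3, #4: r3=8+4=12
after SUB r4, r4, #2: r4=4-2=2
CMP r4, #0  (cmp 2,0)
BGT loop: taken
after LDR r1, [r3]: r1=M[12]=20
after AND r6, r6, r1: r6=20&20=20
after LDR r6, [r3]: r6=M[12]=20
after SUB r1, r1, r6: r1=20-20=0
after LDR r1, [r3]: r1=M[12]=20
after OR r6, r6, r1: r6=20|20=20
after ADD r3, r3, #4: r3=12+4=16
after SUB r4, r4, #2: r4=2-2=0
CMP r4, #0  (cmp 0,0)
BGT loop: not taken
STR r6, [12] → M[12]=20
halt.
Total executed instructions: 46.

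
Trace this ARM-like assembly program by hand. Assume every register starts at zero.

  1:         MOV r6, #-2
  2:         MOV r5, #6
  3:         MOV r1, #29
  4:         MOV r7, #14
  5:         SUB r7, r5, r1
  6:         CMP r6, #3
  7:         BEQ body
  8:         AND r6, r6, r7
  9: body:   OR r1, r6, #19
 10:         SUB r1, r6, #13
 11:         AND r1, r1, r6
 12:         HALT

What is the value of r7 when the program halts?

MOV r6, #-2 → r6=-2
MOV r5, #6 → r5=6
MOV r1, #29 → r1=29
MOV r7, #14 → r7=14
SUB r7, r5, r1 → r7=6-29=-23
CMP r6, #3  (cmp -2,3)
BEQ body: not taken
AND r6, r6, r7 → r6=(-2)&(-23)=-24
OR r1, r6, #19 → r1=(-24)|19=-5
SUB r1, r6, #13 → r1=(-24)-13=-37
AND r1, r1, r6 → r1=(-37)&(-24)=-56
halt.

-23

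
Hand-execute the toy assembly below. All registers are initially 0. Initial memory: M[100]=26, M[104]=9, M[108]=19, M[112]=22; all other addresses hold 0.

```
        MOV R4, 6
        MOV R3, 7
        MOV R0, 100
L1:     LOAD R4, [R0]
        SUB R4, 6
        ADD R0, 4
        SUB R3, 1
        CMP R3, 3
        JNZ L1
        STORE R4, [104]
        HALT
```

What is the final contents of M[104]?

MOV R4, 6 → R4=6
MOV R3, 7 → R3=7
MOV R0, 100 → R0=100
LOAD R4, [R0] → R4=M[100]=26
SUB R4, 6 → R4=26-6=20
ADD R0, 4 → R0=100+4=104
SUB R3, 1 → R3=7-1=6
CMP R3, 3  (cmp 6,3)
JNZ L1: taken
LOAD R4, [R0] → R4=M[104]=9
SUB R4, 6 → R4=9-6=3
ADD R0, 4 → R0=104+4=108
SUB R3, 1 → R3=6-1=5
CMP R3, 3  (cmp 5,3)
JNZ L1: taken
LOAD R4, [R0] → R4=M[108]=19
SUB R4, 6 → R4=19-6=13
ADD R0, 4 → R0=108+4=112
SUB R3, 1 → R3=5-1=4
CMP R3, 3  (cmp 4,3)
JNZ L1: taken
LOAD R4, [R0] → R4=M[112]=22
SUB R4, 6 → R4=22-6=16
ADD R0, 4 → R0=112+4=116
SUB R3, 1 → R3=4-1=3
CMP R3, 3  (cmp 3,3)
JNZ L1: not taken
STORE R4, [104] → M[104]=16
halt.

16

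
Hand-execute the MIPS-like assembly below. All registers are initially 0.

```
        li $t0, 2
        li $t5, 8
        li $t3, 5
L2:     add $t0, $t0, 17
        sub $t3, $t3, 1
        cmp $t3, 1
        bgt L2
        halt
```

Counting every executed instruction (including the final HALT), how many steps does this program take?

$t0=2
$t5=8
$t3=5
$t0=2+17=19
$t3=5-1=4
cmp $t3, 1  (cmp 4,1)
bgt L2: taken
$t0=19+17=36
$t3=4-1=3
cmp $t3, 1  (cmp 3,1)
bgt L2: taken
$t0=36+17=53
$t3=3-1=2
cmp $t3, 1  (cmp 2,1)
bgt L2: taken
$t0=53+17=70
$t3=2-1=1
cmp $t3, 1  (cmp 1,1)
bgt L2: not taken
halt.
Total executed instructions: 20.

20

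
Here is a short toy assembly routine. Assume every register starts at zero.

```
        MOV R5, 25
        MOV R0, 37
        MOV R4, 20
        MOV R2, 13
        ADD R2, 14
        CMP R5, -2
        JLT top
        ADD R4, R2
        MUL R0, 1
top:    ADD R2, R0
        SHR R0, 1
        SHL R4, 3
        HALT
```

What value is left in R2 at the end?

64

R5=25
R0=37
R4=20
R2=13
R2=13+14=27
CMP R5, -2  (cmp 25,-2)
JLT top: not taken
R4=20+27=47
R0=37*1=37
R2=27+37=64
R0=37>>1=18
R4=47<<3=376
halt.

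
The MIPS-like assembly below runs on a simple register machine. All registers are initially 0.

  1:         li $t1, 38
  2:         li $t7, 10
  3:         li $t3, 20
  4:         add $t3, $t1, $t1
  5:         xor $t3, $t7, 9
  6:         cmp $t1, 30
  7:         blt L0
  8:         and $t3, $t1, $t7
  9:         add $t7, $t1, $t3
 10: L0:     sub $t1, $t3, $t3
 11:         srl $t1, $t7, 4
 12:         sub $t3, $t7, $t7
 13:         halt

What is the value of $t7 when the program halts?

$t1=38
$t7=10
$t3=20
$t3=38+38=76
$t3=10^9=3
cmp $t1, 30  (cmp 38,30)
blt L0: not taken
$t3=38&10=2
$t7=38+2=40
$t1=2-2=0
$t1=40>>4=2
$t3=40-40=0
halt.

40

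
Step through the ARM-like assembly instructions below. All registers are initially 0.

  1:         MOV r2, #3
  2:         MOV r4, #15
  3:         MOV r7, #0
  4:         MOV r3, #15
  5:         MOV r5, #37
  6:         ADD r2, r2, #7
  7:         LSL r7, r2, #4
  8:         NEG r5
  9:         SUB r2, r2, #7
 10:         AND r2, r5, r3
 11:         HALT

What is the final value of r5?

-37

after MOV r2, #3: r2=3
after MOV r4, #15: r4=15
after MOV r7, #0: r7=0
after MOV r3, #15: r3=15
after MOV r5, #37: r5=37
after ADD r2, r2, #7: r2=3+7=10
after LSL r7, r2, #4: r7=10<<4=160
after NEG r5: r5=-(37)=-37
after SUB r2, r2, #7: r2=10-7=3
after AND r2, r5, r3: r2=(-37)&15=11
halt.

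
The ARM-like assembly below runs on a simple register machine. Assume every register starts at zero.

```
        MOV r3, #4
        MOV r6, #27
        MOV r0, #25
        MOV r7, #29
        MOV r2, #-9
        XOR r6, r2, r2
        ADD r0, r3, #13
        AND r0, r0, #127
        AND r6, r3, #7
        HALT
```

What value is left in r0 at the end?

17

after MOV r3, #4: r3=4
after MOV r6, #27: r6=27
after MOV r0, #25: r0=25
after MOV r7, #29: r7=29
after MOV r2, #-9: r2=-9
after XOR r6, r2, r2: r6=(-9)^(-9)=0
after ADD r0, r3, #13: r0=4+13=17
after AND r0, r0, #127: r0=17&127=17
after AND r6, r3, #7: r6=4&7=4
halt.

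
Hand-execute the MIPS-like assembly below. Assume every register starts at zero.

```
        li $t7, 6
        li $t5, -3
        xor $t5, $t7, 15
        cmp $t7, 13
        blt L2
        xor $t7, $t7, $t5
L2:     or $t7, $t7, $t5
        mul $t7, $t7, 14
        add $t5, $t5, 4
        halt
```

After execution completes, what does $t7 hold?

210

li $t7, 6 → $t7=6
li $t5, -3 → $t5=-3
xor $t5, $t7, 15 → $t5=6^15=9
cmp $t7, 13  (cmp 6,13)
blt L2: taken
or $t7, $t7, $t5 → $t7=6|9=15
mul $t7, $t7, 14 → $t7=15*14=210
add $t5, $t5, 4 → $t5=9+4=13
halt.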